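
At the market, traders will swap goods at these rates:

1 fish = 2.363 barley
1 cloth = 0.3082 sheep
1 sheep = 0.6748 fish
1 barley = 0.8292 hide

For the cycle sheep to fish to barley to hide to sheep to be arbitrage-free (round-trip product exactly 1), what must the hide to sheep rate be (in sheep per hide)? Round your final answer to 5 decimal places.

Known legs of the cycle: 0.6748 × 2.363 × 0.8292 = 1.32220285008
For no arbitrage the full-cycle product must be 1, so the missing rate is 1 / 1.32220285008 ≈ 0.7563136.

0.75631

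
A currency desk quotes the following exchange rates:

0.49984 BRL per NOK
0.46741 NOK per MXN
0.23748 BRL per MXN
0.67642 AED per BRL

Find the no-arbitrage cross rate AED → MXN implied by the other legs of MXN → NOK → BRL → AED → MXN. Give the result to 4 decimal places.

Known legs of the cycle: 0.46741 × 0.49984 × 0.67642 = 0.158032149624448
For no arbitrage the full-cycle product must be 1, so the missing rate is 1 / 0.158032149624448 ≈ 6.327826.

6.3278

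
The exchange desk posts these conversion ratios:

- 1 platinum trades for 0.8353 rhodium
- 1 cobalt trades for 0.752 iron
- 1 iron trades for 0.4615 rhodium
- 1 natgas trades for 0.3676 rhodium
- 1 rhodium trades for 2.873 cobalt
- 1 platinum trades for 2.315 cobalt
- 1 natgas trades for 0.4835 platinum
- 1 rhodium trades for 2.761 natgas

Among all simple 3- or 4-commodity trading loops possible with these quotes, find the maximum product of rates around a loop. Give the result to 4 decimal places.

natgas→platinum→rhodium→natgas: 0.4835 × 0.8353 × 2.761 = 1.11508
rhodium→cobalt→iron→rhodium: 2.873 × 0.752 × 0.4615 = 0.99707
Maximum is natgas→platinum→rhodium→natgas at 1.1151; arbitrage exists.

1.1151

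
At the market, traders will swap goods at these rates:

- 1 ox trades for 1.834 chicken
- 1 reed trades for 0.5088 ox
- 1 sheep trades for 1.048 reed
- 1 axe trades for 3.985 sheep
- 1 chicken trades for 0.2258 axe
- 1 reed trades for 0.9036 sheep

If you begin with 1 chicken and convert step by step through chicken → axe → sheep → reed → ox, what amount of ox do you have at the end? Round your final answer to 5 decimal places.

1 chicken × 0.2258 = 0.2258 axe
0.2258 axe × 3.985 = 0.899813 sheep
0.899813 sheep × 1.048 = 0.943004024 reed
0.943004024 reed × 0.5088 = 0.4798004474112 ox

0.47980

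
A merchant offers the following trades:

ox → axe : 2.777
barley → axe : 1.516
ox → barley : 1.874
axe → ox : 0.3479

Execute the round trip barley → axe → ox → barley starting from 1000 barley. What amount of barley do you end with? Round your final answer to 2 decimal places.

1000 barley × 1.516 = 1516 axe
1516 axe × 0.3479 = 527.4164 ox
527.4164 ox × 1.874 = 988.3783336 barley

988.38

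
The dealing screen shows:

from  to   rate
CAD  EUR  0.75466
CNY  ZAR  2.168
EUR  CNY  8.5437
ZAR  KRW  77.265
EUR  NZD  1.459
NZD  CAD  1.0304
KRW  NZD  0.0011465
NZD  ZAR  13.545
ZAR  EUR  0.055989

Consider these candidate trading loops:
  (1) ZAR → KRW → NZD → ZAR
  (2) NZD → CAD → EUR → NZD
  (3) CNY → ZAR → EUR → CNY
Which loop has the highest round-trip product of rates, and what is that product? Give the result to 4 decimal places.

1.1999

(1) 77.265 × 0.0011465 × 13.545 = 1.19987
(2) 1.0304 × 0.75466 × 1.459 = 1.13452
(3) 2.168 × 0.055989 × 8.5437 = 1.03707
Highest is cycle (1) at 1.1999 (>1, arbitrage).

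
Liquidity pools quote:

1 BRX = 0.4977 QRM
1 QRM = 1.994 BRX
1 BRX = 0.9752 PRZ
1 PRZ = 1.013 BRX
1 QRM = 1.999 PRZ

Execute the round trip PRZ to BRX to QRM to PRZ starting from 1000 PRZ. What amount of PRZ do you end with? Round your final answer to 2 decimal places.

1000 PRZ × 1.013 = 1013 BRX
1013 BRX × 0.4977 = 504.1701 QRM
504.1701 QRM × 1.999 = 1007.8360299 PRZ

1007.84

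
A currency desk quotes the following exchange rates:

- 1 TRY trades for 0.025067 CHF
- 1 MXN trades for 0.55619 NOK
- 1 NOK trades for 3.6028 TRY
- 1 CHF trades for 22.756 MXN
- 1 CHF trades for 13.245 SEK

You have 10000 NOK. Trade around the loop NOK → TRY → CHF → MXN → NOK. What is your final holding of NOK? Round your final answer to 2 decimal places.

11430.40

10000 NOK × 3.6028 = 36028 TRY
36028 TRY × 0.025067 = 903.113876 CHF
903.113876 CHF × 22.756 = 20551.259362256 MXN
20551.259362256 MXN × 0.55619 = 11430.40494469316464 NOK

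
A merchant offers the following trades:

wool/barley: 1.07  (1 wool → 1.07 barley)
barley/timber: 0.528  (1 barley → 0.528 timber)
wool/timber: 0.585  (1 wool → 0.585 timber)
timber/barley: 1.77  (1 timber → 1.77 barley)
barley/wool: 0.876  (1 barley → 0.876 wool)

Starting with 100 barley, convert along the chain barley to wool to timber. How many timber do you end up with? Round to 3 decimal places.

100 barley × 0.876 = 87.6 wool
87.6 wool × 0.585 = 51.246 timber

51.246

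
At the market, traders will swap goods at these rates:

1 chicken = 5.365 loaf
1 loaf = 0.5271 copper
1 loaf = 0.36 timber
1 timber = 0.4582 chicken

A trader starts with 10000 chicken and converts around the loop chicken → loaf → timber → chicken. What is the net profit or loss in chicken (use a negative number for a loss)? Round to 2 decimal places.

-1150.33

10000 chicken × 5.365 = 53650 loaf
53650 loaf × 0.36 = 19314 timber
19314 timber × 0.4582 = 8849.6748 chicken
Net change: 8849.6748 − 10000 = -1150.3252 chicken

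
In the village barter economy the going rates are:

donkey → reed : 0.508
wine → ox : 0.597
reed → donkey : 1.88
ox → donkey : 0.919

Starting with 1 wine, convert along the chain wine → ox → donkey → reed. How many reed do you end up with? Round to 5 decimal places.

1 wine × 0.597 = 0.597 ox
0.597 ox × 0.919 = 0.548643 donkey
0.548643 donkey × 0.508 = 0.278710644 reed

0.27871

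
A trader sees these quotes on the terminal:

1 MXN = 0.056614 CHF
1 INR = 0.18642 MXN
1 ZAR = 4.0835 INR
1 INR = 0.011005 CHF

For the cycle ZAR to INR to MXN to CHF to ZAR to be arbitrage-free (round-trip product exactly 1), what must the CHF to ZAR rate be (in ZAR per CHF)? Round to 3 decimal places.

23.203

Known legs of the cycle: 4.0835 × 0.18642 × 0.056614 = 0.04309718500698
For no arbitrage the full-cycle product must be 1, so the missing rate is 1 / 0.04309718500698 ≈ 23.20337.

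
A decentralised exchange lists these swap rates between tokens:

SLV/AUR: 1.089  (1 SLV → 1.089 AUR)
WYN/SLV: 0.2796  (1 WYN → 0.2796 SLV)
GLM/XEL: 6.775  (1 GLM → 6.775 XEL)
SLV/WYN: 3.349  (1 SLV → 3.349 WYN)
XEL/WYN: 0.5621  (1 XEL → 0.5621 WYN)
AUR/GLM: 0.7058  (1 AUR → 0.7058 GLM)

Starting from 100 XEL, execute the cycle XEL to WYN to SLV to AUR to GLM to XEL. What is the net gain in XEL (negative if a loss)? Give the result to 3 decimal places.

-18.159

100 XEL × 0.5621 = 56.21 WYN
56.21 WYN × 0.2796 = 15.716316 SLV
15.716316 SLV × 1.089 = 17.115068124 AUR
17.115068124 AUR × 0.7058 = 12.0798150819192 GLM
12.0798150819192 GLM × 6.775 = 81.84074718000258 XEL
Net change: 81.84074718000258 − 100 = -18.15925281999742 XEL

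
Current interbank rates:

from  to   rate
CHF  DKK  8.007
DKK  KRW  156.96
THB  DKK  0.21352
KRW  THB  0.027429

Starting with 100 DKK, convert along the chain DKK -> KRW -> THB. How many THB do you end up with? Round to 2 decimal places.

100 DKK × 156.96 = 15696 KRW
15696 KRW × 0.027429 = 430.525584 THB

430.53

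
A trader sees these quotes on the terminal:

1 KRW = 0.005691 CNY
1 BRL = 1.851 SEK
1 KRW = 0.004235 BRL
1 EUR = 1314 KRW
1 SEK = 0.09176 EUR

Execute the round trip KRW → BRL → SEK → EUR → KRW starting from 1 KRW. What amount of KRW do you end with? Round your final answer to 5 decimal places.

0.94517

1 KRW × 0.004235 = 0.004235 BRL
0.004235 BRL × 1.851 = 0.007838985 SEK
0.007838985 SEK × 0.09176 = 0.0007193052636 EUR
0.0007193052636 EUR × 1314 = 0.9451671163704 KRW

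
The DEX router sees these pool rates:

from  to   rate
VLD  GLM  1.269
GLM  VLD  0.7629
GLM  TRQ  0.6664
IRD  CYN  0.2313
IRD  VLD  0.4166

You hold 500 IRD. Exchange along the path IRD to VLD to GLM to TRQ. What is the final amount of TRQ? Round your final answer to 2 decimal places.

500 IRD × 0.4166 = 208.3 VLD
208.3 VLD × 1.269 = 264.3327 GLM
264.3327 GLM × 0.6664 = 176.15131128 TRQ

176.15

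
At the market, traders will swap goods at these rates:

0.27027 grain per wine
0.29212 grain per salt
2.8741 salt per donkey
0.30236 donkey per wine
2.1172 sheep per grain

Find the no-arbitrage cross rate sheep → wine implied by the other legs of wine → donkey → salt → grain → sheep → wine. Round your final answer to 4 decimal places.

Known legs of the cycle: 0.30236 × 2.8741 × 0.29212 × 2.1172 = 0.537464010718950464
For no arbitrage the full-cycle product must be 1, so the missing rate is 1 / 0.537464010718950464 ≈ 1.860590.

1.8606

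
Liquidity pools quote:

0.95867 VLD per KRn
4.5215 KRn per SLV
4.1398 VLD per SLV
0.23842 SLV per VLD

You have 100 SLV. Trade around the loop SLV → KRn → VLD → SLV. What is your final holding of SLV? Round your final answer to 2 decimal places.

100 SLV × 4.5215 = 452.15 KRn
452.15 KRn × 0.95867 = 433.4626405 VLD
433.4626405 VLD × 0.23842 = 103.34616274801 SLV

103.35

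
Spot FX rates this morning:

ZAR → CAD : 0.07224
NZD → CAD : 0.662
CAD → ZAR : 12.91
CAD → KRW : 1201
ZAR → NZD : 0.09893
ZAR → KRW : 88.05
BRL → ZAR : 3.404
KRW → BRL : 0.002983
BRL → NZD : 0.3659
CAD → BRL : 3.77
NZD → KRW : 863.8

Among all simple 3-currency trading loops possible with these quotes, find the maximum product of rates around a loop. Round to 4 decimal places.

0.9428

NZD→KRW→BRL→NZD: 863.8 × 0.002983 × 0.3659 = 0.94282
ZAR→CAD→BRL→ZAR: 0.07224 × 3.77 × 3.404 = 0.92706
NZD→CAD→BRL→NZD: 0.662 × 3.77 × 0.3659 = 0.91319
ZAR→KRW→BRL→ZAR: 88.05 × 0.002983 × 3.404 = 0.89407
ZAR→NZD→CAD→ZAR: 0.09893 × 0.662 × 12.91 = 0.84550
Maximum is NZD→KRW→BRL→NZD at 0.9428; no arbitrage — every cycle loses value.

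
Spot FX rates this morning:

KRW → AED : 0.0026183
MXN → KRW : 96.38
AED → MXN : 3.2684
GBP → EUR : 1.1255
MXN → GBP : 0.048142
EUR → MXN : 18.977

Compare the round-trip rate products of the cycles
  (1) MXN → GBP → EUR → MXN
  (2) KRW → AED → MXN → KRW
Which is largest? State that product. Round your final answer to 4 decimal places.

1.0282

(1) 0.048142 × 1.1255 × 18.977 = 1.02825
(2) 0.0026183 × 3.2684 × 96.38 = 0.82479
Highest is cycle (1) at 1.0282 (>1, arbitrage).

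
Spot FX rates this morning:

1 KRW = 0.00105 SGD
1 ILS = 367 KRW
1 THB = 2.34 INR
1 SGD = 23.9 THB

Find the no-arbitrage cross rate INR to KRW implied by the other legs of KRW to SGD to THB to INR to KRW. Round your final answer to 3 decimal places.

Known legs of the cycle: 0.00105 × 23.9 × 2.34 = 0.0587223
For no arbitrage the full-cycle product must be 1, so the missing rate is 1 / 0.0587223 ≈ 17.02931.

17.029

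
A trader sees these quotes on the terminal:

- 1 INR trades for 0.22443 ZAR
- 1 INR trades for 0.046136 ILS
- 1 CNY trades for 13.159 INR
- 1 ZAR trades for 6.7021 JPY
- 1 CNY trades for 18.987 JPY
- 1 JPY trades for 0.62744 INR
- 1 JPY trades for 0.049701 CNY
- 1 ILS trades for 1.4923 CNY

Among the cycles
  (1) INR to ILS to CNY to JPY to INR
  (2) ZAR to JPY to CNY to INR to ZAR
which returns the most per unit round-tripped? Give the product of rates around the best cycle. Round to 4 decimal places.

(1) 0.046136 × 1.4923 × 18.987 × 0.62744 = 0.82021
(2) 6.7021 × 0.049701 × 13.159 × 0.22443 = 0.98374
Highest is cycle (2) at 0.9837 (≤1, no arbitrage).

0.9837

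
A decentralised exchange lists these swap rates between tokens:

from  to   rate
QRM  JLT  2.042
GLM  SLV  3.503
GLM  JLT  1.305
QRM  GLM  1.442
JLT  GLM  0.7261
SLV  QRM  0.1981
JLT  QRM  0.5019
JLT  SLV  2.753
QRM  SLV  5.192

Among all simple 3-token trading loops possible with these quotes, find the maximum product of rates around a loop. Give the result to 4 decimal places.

QRM→JLT→SLV→QRM: 2.042 × 2.753 × 0.1981 = 1.11364
QRM→GLM→SLV→QRM: 1.442 × 3.503 × 0.1981 = 1.00067
QRM→GLM→JLT→QRM: 1.442 × 1.305 × 0.5019 = 0.94448
Maximum is QRM→JLT→SLV→QRM at 1.1136; arbitrage exists.

1.1136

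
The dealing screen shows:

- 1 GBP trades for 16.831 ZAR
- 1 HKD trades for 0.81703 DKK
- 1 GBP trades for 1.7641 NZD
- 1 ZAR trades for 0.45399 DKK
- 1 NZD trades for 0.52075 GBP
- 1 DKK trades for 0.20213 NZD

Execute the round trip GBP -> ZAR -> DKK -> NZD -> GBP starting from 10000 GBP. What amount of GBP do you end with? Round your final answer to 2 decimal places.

8042.97

10000 GBP × 16.831 = 168310 ZAR
168310 ZAR × 0.45399 = 76411.0569 DKK
76411.0569 DKK × 0.20213 = 15444.966931197 NZD
15444.966931197 NZD × 0.52075 = 8042.96652942083775 GBP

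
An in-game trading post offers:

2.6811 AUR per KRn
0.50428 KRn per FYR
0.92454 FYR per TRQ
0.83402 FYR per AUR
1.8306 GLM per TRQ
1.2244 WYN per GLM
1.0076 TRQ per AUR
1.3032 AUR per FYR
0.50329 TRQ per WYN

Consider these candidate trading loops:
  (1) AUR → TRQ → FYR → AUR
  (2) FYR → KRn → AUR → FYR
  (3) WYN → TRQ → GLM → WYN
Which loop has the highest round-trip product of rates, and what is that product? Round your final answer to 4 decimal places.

(1) 1.0076 × 0.92454 × 1.3032 = 1.21402
(2) 0.50428 × 2.6811 × 0.83402 = 1.12762
(3) 0.50329 × 1.8306 × 1.2244 = 1.12807
Highest is cycle (1) at 1.2140 (>1, arbitrage).

1.2140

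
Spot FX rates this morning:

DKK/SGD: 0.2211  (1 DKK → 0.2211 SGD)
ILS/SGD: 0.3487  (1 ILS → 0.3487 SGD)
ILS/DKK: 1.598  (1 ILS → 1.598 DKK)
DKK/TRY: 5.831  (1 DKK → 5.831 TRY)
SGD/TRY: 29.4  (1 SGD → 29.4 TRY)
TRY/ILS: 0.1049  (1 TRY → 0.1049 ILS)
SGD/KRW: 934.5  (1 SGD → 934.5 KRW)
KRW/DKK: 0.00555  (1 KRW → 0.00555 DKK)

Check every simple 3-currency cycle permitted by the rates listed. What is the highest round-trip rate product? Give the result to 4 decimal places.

DKK→SGD→KRW→DKK: 0.2211 × 934.5 × 0.00555 = 1.14673
SGD→TRY→ILS→SGD: 29.4 × 0.1049 × 0.3487 = 1.07541
DKK→TRY→ILS→DKK: 5.831 × 0.1049 × 1.598 = 0.97745
Maximum is DKK→SGD→KRW→DKK at 1.1467; arbitrage exists.

1.1467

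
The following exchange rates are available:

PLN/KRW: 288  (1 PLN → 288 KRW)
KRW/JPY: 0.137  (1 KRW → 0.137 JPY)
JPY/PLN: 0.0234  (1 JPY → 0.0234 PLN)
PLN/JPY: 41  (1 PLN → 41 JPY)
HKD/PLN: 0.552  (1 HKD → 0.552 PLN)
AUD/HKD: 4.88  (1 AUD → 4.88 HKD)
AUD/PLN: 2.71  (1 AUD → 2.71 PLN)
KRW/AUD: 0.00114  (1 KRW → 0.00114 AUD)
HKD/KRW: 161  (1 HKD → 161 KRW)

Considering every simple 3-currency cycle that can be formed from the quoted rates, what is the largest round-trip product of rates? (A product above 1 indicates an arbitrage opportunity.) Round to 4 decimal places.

0.9233

KRW→JPY→PLN→KRW: 0.137 × 0.0234 × 288 = 0.92327
KRW→AUD→HKD→KRW: 0.00114 × 4.88 × 161 = 0.89568
KRW→AUD→PLN→KRW: 0.00114 × 2.71 × 288 = 0.88975
Maximum is KRW→JPY→PLN→KRW at 0.9233; no arbitrage — every cycle loses value.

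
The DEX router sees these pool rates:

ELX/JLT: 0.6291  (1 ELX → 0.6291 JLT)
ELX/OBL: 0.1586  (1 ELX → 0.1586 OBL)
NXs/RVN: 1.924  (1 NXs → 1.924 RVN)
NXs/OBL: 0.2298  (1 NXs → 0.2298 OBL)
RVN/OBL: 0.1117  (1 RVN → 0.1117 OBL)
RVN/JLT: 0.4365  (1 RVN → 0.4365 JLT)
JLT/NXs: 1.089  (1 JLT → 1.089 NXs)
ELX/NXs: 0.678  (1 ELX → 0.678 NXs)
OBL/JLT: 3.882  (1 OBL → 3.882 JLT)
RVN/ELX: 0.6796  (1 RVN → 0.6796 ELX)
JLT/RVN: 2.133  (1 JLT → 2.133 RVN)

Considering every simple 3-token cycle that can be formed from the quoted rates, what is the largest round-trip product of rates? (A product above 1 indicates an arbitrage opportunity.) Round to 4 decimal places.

0.9715

OBL→JLT→NXs→OBL: 3.882 × 1.089 × 0.2298 = 0.97148
OBL→JLT→RVN→OBL: 3.882 × 2.133 × 0.1117 = 0.92491
NXs→RVN→JLT→NXs: 1.924 × 0.4365 × 1.089 = 0.91457
RVN→ELX→JLT→RVN: 0.6796 × 0.6291 × 2.133 = 0.91194
NXs→RVN→ELX→NXs: 1.924 × 0.6796 × 0.678 = 0.88652
Maximum is OBL→JLT→NXs→OBL at 0.9715; no arbitrage — every cycle loses value.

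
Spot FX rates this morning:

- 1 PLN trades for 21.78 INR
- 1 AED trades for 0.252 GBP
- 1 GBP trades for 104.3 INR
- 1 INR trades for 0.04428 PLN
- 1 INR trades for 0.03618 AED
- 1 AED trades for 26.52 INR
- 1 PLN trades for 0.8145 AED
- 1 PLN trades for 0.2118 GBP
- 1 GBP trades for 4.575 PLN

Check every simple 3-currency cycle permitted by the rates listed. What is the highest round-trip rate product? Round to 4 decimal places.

GBP→INR→PLN→GBP: 104.3 × 0.04428 × 0.2118 = 0.97818
INR→PLN→AED→INR: 0.04428 × 0.8145 × 26.52 = 0.95647
GBP→INR→AED→GBP: 104.3 × 0.03618 × 0.252 = 0.95094
GBP→PLN→AED→GBP: 4.575 × 0.8145 × 0.252 = 0.93904
Maximum is GBP→INR→PLN→GBP at 0.9782; no arbitrage — every cycle loses value.

0.9782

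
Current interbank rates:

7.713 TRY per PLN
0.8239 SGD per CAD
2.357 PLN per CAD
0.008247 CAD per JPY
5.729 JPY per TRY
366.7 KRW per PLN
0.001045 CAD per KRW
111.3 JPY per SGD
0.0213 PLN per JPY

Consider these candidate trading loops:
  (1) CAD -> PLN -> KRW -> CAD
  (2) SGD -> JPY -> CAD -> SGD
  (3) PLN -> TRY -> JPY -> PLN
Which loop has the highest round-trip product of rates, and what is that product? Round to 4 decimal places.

(1) 2.357 × 366.7 × 0.001045 = 0.90321
(2) 111.3 × 0.008247 × 0.8239 = 0.75625
(3) 7.713 × 5.729 × 0.0213 = 0.94120
Highest is cycle (3) at 0.9412 (≤1, no arbitrage).

0.9412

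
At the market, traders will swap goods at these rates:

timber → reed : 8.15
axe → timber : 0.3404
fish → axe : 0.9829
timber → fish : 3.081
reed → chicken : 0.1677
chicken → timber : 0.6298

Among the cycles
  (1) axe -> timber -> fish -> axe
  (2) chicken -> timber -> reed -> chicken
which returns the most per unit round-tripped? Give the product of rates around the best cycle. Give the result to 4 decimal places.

(1) 0.3404 × 3.081 × 0.9829 = 1.03084
(2) 0.6298 × 8.15 × 0.1677 = 0.86078
Highest is cycle (1) at 1.0308 (>1, arbitrage).

1.0308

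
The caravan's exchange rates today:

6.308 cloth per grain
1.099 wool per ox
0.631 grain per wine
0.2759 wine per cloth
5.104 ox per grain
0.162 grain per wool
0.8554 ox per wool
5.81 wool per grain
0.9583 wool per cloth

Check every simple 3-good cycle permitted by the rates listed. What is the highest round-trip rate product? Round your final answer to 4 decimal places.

1.0982

grain→cloth→wine→grain: 6.308 × 0.2759 × 0.631 = 1.09818
grain→cloth→wool→grain: 6.308 × 0.9583 × 0.162 = 0.97928
grain→ox→wool→grain: 5.104 × 1.099 × 0.162 = 0.90871
Maximum is grain→cloth→wine→grain at 1.0982; arbitrage exists.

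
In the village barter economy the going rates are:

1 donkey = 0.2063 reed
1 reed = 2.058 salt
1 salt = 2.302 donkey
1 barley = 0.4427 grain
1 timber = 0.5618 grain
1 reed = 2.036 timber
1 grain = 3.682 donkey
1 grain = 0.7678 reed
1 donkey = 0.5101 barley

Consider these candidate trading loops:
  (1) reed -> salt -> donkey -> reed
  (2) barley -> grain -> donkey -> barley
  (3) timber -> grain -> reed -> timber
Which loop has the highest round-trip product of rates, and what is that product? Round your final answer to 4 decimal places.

0.9773

(1) 2.058 × 2.302 × 0.2063 = 0.97735
(2) 0.4427 × 3.682 × 0.5101 = 0.83147
(3) 0.5618 × 0.7678 × 2.036 = 0.87823
Highest is cycle (1) at 0.9773 (≤1, no arbitrage).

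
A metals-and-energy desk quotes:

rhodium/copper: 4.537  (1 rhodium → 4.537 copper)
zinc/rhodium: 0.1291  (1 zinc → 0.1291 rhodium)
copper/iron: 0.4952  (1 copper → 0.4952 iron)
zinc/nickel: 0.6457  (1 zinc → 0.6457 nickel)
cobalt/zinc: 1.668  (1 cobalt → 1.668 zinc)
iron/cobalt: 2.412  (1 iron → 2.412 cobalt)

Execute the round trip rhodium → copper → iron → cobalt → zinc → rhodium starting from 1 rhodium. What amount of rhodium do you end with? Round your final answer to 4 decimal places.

1.1669

1 rhodium × 4.537 = 4.537 copper
4.537 copper × 0.4952 = 2.2467224 iron
2.2467224 iron × 2.412 = 5.4190944288 cobalt
5.4190944288 cobalt × 1.668 = 9.0390495072384 zinc
9.0390495072384 zinc × 0.1291 = 1.16694129138447744 rhodium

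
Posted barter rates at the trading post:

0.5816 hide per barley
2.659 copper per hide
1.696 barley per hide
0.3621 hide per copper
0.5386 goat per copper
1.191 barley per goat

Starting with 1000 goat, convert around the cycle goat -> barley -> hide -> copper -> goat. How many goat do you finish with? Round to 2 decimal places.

992.02

1000 goat × 1.191 = 1191 barley
1191 barley × 0.5816 = 692.6856 hide
692.6856 hide × 2.659 = 1841.8510104 copper
1841.8510104 copper × 0.5386 = 992.02095420144 goat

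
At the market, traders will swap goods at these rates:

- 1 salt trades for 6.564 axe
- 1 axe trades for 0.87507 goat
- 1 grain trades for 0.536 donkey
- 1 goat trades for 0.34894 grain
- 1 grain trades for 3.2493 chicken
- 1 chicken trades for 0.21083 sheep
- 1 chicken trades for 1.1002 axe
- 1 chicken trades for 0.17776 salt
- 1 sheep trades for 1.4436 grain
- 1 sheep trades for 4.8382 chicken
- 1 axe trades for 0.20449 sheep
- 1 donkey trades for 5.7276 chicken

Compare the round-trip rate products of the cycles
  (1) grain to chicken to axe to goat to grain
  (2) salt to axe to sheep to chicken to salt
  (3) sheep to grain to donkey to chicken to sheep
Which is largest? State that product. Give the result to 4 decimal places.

(1) 3.2493 × 1.1002 × 0.87507 × 0.34894 = 1.09158
(2) 6.564 × 0.20449 × 4.8382 × 0.17776 = 1.15441
(3) 1.4436 × 0.536 × 5.7276 × 0.21083 = 0.93437
Highest is cycle (2) at 1.1544 (>1, arbitrage).

1.1544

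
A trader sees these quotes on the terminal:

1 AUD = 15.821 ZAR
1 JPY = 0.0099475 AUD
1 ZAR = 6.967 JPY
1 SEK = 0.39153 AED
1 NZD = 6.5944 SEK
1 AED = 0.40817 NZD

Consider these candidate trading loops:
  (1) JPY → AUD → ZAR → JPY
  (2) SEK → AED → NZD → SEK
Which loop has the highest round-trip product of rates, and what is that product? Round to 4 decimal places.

(1) 0.0099475 × 15.821 × 6.967 = 1.09646
(2) 0.39153 × 0.40817 × 6.5944 = 1.05386
Highest is cycle (1) at 1.0965 (>1, arbitrage).

1.0965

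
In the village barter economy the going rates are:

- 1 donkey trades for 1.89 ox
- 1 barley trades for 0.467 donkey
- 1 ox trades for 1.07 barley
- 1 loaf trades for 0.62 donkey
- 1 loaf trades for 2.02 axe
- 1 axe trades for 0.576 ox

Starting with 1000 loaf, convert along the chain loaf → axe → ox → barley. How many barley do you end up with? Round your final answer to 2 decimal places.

1244.97

1000 loaf × 2.02 = 2020 axe
2020 axe × 0.576 = 1163.52 ox
1163.52 ox × 1.07 = 1244.9664 barley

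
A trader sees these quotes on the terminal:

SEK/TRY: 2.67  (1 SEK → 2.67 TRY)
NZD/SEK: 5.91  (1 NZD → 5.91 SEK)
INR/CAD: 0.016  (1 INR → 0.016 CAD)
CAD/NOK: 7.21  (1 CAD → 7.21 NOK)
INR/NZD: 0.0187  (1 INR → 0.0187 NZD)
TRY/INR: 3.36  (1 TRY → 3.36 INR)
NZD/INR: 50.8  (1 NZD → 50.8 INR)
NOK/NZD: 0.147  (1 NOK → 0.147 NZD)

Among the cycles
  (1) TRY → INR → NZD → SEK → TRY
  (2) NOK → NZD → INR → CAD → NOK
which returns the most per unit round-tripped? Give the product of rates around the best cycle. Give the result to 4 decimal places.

(1) 3.36 × 0.0187 × 5.91 × 2.67 = 0.99147
(2) 0.147 × 50.8 × 0.016 × 7.21 = 0.86146
Highest is cycle (1) at 0.9915 (≤1, no arbitrage).

0.9915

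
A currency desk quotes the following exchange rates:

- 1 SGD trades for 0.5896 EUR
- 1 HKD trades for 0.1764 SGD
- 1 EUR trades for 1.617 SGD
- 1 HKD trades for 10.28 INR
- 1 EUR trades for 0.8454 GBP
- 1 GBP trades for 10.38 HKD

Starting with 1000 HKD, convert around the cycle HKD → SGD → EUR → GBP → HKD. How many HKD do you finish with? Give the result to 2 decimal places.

1000 HKD × 0.1764 = 176.4 SGD
176.4 SGD × 0.5896 = 104.00544 EUR
104.00544 EUR × 0.8454 = 87.926198976 GBP
87.926198976 GBP × 10.38 = 912.67394537088 HKD

912.67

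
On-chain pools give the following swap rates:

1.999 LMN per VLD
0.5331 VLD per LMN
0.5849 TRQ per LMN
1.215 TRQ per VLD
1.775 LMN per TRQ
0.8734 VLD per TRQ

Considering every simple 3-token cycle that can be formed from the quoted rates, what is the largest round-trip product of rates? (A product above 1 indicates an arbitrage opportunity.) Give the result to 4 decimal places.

LMN→VLD→TRQ→LMN: 0.5331 × 1.215 × 1.775 = 1.14970
LMN→TRQ→VLD→LMN: 0.5849 × 0.8734 × 1.999 = 1.02119
Maximum is LMN→VLD→TRQ→LMN at 1.1497; arbitrage exists.

1.1497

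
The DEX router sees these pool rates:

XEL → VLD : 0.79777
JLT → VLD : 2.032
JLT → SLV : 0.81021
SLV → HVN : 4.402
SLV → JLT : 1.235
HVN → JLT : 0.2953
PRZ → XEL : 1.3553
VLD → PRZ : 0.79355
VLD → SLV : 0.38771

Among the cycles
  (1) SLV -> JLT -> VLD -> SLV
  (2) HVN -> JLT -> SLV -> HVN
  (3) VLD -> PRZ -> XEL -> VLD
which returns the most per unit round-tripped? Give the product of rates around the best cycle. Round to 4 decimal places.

1.0532

(1) 1.235 × 2.032 × 0.38771 = 0.97297
(2) 0.2953 × 0.81021 × 4.402 = 1.05320
(3) 0.79355 × 1.3553 × 0.79777 = 0.85800
Highest is cycle (2) at 1.0532 (>1, arbitrage).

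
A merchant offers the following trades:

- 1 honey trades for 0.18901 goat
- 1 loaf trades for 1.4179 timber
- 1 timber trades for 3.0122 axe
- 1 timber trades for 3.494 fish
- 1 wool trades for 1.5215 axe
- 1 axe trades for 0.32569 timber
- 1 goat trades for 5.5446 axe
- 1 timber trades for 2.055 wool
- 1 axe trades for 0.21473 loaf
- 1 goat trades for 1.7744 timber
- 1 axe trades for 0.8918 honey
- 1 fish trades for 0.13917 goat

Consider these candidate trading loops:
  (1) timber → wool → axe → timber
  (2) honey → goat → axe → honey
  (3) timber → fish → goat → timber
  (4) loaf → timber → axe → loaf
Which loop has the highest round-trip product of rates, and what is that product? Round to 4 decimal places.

1.0183

(1) 2.055 × 1.5215 × 0.32569 = 1.01833
(2) 0.18901 × 5.5446 × 0.8918 = 0.93459
(3) 3.494 × 0.13917 × 1.7744 = 0.86282
(4) 1.4179 × 3.0122 × 0.21473 = 0.91711
Highest is cycle (1) at 1.0183 (>1, arbitrage).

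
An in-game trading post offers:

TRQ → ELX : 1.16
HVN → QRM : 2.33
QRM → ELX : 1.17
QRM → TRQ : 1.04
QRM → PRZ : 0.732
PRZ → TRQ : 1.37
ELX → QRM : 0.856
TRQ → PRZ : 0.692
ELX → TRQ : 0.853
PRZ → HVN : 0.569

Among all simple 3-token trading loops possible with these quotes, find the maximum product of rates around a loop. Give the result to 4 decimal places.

1.0327

QRM→TRQ→ELX→QRM: 1.04 × 1.16 × 0.856 = 1.03268
PRZ→HVN→QRM→PRZ: 0.569 × 2.33 × 0.732 = 0.97046
Maximum is QRM→TRQ→ELX→QRM at 1.0327; arbitrage exists.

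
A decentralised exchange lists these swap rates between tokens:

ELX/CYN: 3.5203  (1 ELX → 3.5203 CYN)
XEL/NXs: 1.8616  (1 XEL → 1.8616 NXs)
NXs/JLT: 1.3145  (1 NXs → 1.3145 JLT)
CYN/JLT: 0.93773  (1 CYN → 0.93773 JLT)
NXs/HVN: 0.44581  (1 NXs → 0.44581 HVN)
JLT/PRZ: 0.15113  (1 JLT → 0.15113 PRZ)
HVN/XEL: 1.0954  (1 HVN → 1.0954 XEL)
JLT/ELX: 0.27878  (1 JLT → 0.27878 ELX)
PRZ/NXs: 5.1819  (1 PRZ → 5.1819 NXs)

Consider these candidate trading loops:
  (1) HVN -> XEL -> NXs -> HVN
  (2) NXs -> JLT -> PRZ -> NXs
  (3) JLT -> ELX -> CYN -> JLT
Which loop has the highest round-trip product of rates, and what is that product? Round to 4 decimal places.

1.0294

(1) 1.0954 × 1.8616 × 0.44581 = 0.90909
(2) 1.3145 × 0.15113 × 5.1819 = 1.02944
(3) 0.27878 × 3.5203 × 0.93773 = 0.92028
Highest is cycle (2) at 1.0294 (>1, arbitrage).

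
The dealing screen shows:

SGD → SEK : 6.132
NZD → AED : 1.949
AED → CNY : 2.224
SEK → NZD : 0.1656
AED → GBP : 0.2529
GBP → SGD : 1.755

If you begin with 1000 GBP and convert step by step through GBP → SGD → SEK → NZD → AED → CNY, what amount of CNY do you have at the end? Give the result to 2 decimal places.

1000 GBP × 1.755 = 1755 SGD
1755 SGD × 6.132 = 10761.66 SEK
10761.66 SEK × 0.1656 = 1782.130896 NZD
1782.130896 NZD × 1.949 = 3473.373116304 AED
3473.373116304 AED × 2.224 = 7724.781810660096 CNY

7724.78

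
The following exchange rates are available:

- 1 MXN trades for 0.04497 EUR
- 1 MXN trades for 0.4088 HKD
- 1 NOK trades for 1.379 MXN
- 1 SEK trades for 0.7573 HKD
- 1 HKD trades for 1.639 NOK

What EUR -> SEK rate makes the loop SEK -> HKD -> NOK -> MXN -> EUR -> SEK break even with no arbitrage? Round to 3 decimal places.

12.992

Known legs of the cycle: 0.7573 × 1.639 × 1.379 × 0.04497 = 0.076972229156361
For no arbitrage the full-cycle product must be 1, so the missing rate is 1 / 0.076972229156361 ≈ 12.99170.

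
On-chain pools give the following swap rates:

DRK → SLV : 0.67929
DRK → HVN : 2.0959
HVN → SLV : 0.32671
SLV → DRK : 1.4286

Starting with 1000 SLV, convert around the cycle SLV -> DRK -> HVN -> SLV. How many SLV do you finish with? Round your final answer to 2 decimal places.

1000 SLV × 1.4286 = 1428.6 DRK
1428.6 DRK × 2.0959 = 2994.20274 HVN
2994.20274 HVN × 0.32671 = 978.2359771854 SLV

978.24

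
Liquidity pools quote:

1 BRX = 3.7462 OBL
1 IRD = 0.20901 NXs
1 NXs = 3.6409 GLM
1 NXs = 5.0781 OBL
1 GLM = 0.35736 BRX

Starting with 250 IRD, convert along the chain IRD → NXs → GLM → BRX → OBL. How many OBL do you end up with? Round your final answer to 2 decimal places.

254.69

250 IRD × 0.20901 = 52.2525 NXs
52.2525 NXs × 3.6409 = 190.24612725 GLM
190.24612725 GLM × 0.35736 = 67.98635603406 BRX
67.98635603406 BRX × 3.7462 = 254.690486974795572 OBL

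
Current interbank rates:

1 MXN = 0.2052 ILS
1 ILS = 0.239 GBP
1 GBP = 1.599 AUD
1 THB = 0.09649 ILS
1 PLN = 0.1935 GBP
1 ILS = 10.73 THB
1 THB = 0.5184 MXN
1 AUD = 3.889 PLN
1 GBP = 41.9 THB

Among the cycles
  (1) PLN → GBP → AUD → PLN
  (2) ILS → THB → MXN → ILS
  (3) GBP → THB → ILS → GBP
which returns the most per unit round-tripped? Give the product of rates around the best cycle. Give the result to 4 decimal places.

1.2033

(1) 0.1935 × 1.599 × 3.889 = 1.20328
(2) 10.73 × 0.5184 × 0.2052 = 1.14141
(3) 41.9 × 0.09649 × 0.239 = 0.96626
Highest is cycle (1) at 1.2033 (>1, arbitrage).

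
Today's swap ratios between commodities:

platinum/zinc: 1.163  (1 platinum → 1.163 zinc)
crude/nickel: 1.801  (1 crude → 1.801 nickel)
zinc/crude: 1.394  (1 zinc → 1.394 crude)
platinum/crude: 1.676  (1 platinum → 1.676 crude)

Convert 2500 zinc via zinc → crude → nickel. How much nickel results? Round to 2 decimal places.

6276.49

2500 zinc × 1.394 = 3485 crude
3485 crude × 1.801 = 6276.485 nickel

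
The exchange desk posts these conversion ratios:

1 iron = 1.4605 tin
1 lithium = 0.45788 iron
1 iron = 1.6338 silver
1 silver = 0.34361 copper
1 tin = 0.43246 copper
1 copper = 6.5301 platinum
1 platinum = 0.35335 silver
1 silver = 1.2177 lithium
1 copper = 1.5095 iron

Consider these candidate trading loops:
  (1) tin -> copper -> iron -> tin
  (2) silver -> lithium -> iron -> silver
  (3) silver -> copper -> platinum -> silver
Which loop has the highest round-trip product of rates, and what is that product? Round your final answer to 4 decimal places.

(1) 0.43246 × 1.5095 × 1.4605 = 0.95341
(2) 1.2177 × 0.45788 × 1.6338 = 0.91094
(3) 0.34361 × 6.5301 × 0.35335 = 0.79285
Highest is cycle (1) at 0.9534 (≤1, no arbitrage).

0.9534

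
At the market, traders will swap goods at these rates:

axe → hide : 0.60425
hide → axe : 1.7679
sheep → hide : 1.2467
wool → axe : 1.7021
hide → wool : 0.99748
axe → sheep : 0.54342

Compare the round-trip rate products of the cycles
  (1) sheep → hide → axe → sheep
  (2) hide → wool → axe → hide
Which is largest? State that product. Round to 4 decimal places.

1.1977

(1) 1.2467 × 1.7679 × 0.54342 = 1.19772
(2) 0.99748 × 1.7021 × 0.60425 = 1.02590
Highest is cycle (1) at 1.1977 (>1, arbitrage).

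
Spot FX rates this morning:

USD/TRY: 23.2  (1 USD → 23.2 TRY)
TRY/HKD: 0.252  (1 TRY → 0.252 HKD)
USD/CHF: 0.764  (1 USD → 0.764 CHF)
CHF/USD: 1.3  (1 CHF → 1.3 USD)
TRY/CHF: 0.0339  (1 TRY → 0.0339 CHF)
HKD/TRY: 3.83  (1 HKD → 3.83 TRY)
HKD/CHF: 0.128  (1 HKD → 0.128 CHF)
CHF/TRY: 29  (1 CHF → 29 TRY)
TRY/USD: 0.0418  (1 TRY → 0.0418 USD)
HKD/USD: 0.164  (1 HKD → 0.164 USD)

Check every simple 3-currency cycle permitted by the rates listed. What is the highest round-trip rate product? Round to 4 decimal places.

1.0224

CHF→USD→TRY→CHF: 1.3 × 23.2 × 0.0339 = 1.02242
HKD→USD→TRY→HKD: 0.164 × 23.2 × 0.252 = 0.95881
CHF→TRY→HKD→CHF: 29 × 0.252 × 0.128 = 0.93542
CHF→TRY→USD→CHF: 29 × 0.0418 × 0.764 = 0.92612
Maximum is CHF→USD→TRY→CHF at 1.0224; arbitrage exists.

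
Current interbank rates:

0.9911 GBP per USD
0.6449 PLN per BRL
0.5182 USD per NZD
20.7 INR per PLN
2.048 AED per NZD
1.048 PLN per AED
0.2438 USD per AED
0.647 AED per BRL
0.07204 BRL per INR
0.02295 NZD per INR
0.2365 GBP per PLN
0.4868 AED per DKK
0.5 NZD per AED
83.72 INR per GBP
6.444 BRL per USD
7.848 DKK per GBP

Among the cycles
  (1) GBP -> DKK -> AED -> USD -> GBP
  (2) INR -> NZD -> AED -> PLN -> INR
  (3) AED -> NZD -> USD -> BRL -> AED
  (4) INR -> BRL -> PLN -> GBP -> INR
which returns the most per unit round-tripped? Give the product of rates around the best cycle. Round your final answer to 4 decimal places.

1.0803

(1) 7.848 × 0.4868 × 0.2438 × 0.9911 = 0.92313
(2) 0.02295 × 2.048 × 1.048 × 20.7 = 1.01963
(3) 0.5 × 0.5182 × 6.444 × 0.647 = 1.08026
(4) 0.07204 × 0.6449 × 0.2365 × 83.72 = 0.91987
Highest is cycle (3) at 1.0803 (>1, arbitrage).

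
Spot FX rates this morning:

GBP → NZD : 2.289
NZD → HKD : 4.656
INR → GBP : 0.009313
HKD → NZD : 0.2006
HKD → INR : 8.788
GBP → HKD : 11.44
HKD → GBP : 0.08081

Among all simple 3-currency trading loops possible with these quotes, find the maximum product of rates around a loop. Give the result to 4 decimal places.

HKD→INR→GBP→HKD: 8.788 × 0.009313 × 11.44 = 0.93628
HKD→GBP→NZD→HKD: 0.08081 × 2.289 × 4.656 = 0.86124
Maximum is HKD→INR→GBP→HKD at 0.9363; no arbitrage — every cycle loses value.

0.9363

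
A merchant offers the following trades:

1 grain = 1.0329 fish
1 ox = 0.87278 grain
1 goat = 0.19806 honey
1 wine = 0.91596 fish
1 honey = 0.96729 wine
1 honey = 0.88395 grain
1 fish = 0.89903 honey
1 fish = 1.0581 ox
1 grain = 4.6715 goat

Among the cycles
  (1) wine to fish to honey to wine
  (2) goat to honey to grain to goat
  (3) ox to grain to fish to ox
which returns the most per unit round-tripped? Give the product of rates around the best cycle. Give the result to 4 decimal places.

0.9539

(1) 0.91596 × 0.89903 × 0.96729 = 0.79654
(2) 0.19806 × 0.88395 × 4.6715 = 0.81786
(3) 0.87278 × 1.0329 × 1.0581 = 0.95387
Highest is cycle (3) at 0.9539 (≤1, no arbitrage).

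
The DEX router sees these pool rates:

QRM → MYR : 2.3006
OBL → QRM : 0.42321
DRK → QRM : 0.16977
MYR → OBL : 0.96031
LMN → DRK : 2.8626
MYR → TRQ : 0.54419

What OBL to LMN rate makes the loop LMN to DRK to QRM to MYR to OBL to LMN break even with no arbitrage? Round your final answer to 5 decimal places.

0.93138

Known legs of the cycle: 2.8626 × 0.16977 × 2.3006 × 0.96031 = 1.073678316471927972
For no arbitrage the full-cycle product must be 1, so the missing rate is 1 / 1.073678316471927972 ≈ 0.9313777.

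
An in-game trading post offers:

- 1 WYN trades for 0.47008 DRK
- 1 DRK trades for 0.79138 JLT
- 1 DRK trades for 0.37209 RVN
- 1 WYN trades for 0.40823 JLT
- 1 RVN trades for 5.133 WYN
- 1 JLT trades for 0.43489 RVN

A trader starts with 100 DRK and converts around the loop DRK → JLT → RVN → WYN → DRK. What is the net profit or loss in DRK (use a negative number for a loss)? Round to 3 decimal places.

100 DRK × 0.79138 = 79.138 JLT
79.138 JLT × 0.43489 = 34.41632482 RVN
34.41632482 RVN × 5.133 = 176.65899530106 WYN
176.65899530106 WYN × 0.47008 = 83.0438605111222848 DRK
Net change: 83.0438605111222848 − 100 = -16.9561394888777152 DRK

-16.956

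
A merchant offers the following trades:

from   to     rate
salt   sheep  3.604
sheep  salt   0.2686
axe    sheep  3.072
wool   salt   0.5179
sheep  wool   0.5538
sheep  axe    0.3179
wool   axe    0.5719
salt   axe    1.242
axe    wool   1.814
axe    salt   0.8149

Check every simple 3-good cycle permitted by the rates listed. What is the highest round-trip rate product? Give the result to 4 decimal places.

salt→axe→wool→salt: 1.242 × 1.814 × 0.5179 = 1.16682
sheep→wool→salt→sheep: 0.5538 × 0.5179 × 3.604 = 1.03367
sheep→salt→axe→sheep: 0.2686 × 1.242 × 3.072 = 1.02482
sheep→wool→axe→sheep: 0.5538 × 0.5719 × 3.072 = 0.97296
sheep→axe→salt→sheep: 0.3179 × 0.8149 × 3.604 = 0.93364
Maximum is salt→axe→wool→salt at 1.1668; arbitrage exists.

1.1668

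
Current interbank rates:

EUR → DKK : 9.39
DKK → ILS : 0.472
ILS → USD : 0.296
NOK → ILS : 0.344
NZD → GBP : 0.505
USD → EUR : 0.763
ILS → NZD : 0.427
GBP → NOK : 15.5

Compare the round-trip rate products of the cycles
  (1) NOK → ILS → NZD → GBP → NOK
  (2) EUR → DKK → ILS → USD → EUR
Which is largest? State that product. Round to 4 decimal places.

(1) 0.344 × 0.427 × 0.505 × 15.5 = 1.14977
(2) 9.39 × 0.472 × 0.296 × 0.763 = 1.00098
Highest is cycle (1) at 1.1498 (>1, arbitrage).

1.1498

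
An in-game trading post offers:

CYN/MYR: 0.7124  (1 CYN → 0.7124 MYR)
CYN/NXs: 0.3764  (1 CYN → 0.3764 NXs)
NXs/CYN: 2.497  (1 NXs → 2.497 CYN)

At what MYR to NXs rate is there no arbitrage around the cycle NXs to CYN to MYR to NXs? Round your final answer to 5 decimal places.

Known legs of the cycle: 2.497 × 0.7124 = 1.7788628
For no arbitrage the full-cycle product must be 1, so the missing rate is 1 / 1.7788628 ≈ 0.5621569.

0.56216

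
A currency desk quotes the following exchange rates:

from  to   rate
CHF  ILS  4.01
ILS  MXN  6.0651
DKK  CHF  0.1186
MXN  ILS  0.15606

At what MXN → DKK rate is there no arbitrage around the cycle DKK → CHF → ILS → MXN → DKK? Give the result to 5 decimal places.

0.34668

Known legs of the cycle: 0.1186 × 4.01 × 6.0651 = 2.8844766486
For no arbitrage the full-cycle product must be 1, so the missing rate is 1 / 2.8844766486 ≈ 0.3466833.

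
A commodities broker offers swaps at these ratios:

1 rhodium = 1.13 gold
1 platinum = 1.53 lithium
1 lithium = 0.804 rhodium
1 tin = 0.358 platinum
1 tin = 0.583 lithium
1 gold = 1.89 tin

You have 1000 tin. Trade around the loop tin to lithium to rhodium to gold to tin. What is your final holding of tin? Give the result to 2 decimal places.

1000 tin × 0.583 = 583 lithium
583 lithium × 0.804 = 468.732 rhodium
468.732 rhodium × 1.13 = 529.66716 gold
529.66716 gold × 1.89 = 1001.0709324 tin

1001.07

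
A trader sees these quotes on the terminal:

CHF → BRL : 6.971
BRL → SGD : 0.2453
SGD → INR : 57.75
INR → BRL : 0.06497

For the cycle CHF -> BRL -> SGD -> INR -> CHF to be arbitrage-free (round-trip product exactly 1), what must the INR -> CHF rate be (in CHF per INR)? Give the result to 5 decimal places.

0.01013

Known legs of the cycle: 6.971 × 0.2453 × 57.75 = 98.751708825
For no arbitrage the full-cycle product must be 1, so the missing rate is 1 / 98.751708825 ≈ 0.0101264.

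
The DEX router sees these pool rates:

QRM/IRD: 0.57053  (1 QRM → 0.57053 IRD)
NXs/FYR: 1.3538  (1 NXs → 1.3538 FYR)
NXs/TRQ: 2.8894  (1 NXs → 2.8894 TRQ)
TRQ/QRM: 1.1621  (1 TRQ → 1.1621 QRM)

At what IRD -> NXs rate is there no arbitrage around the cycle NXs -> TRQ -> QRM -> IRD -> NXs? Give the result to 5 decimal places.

0.52200

Known legs of the cycle: 2.8894 × 1.1621 × 0.57053 = 1.9157095108222
For no arbitrage the full-cycle product must be 1, so the missing rate is 1 / 1.9157095108222 ≈ 0.5219998.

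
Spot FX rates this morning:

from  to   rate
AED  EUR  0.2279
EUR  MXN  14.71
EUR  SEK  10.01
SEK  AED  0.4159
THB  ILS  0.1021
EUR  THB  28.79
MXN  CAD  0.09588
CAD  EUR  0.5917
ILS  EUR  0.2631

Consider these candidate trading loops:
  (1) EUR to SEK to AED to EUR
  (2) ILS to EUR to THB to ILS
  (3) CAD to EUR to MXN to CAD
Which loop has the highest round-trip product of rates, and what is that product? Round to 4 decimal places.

(1) 10.01 × 0.4159 × 0.2279 = 0.94878
(2) 0.2631 × 28.79 × 0.1021 = 0.77337
(3) 0.5917 × 14.71 × 0.09588 = 0.83453
Highest is cycle (1) at 0.9488 (≤1, no arbitrage).

0.9488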